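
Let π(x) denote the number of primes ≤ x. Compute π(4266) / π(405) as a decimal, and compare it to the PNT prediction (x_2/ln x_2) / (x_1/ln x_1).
π(4266)/π(405) = 585/79 ≈ 7.4051;  PNT prediction ≈ 7.5661.

π(405) = 79 and π(4266) = 585, so π(4266)/π(405) ≈ 7.4051. The PNT-predicted ratio is (4266/ln(4266)) / (405/ln(405)) ≈ 7.5661. The two agree to within a few percent, as expected.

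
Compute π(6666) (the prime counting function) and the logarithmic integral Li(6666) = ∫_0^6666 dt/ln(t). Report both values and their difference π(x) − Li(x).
π(6666) = 859;  Li(6666) ≈ 876.50;  π(x) − Li(x) ≈ -17.50.

Direct count of primes ≤ 6666 gives π(6666) = 859. Numerical evaluation of the logarithmic integral gives Li(6666) ≈ 876.50. The difference π(x) − Li(x) ≈ -17.50 is typically negative for small/moderate x (Li(x) overestimates), though Littlewood's theorem shows this sign changes infinitely often.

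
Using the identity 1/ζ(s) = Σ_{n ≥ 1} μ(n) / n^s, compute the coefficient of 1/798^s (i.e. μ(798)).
μ(798) = 1

Factor n = 798 = 2 · 3 · 7 · 19. μ(n) = 0 if any exponent ≥ 2 (not squarefree); otherwise μ(n) = (−1)^{ω(n)} where ω(n) is the number of distinct prime factors. Applying: μ(798) = 1.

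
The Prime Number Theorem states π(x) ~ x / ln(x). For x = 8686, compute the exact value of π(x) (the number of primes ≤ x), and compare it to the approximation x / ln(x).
π(8686) = 1081;  x/ln(x) ≈ 957.72;  relative error ≈ 11.40%.

Directly count primes up to 8686: π(8686) = 1081. The PNT approximation gives 8686/ln(8686) ≈ 8686/9.06947 ≈ 957.72. Relative error (π(x) − x/ln(x)) / π(x) ≈ 11.40%; the approximation is known to undercount slightly (Li(x) is a better estimate).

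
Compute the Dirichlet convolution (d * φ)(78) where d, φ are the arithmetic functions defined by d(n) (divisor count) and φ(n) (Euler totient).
(d * φ)(78) = 168

Divisors of 78: [1, 2, 3, 6, 13, 26, 39, 78]. For each d | 78:
  d = 1: d(1) · φ(78/1) = 1 · 24 = 24
  d = 2: d(2) · φ(78/2) = 2 · 24 = 48
  d = 3: d(3) · φ(78/3) = 2 · 12 = 24
  d = 6: d(6) · φ(78/6) = 4 · 12 = 48
  d = 13: d(13) · φ(78/13) = 2 · 2 = 4
  d = 26: d(26) · φ(78/26) = 4 · 2 = 8
  d = 39: d(39) · φ(78/39) = 4 · 1 = 4
  d = 78: d(78) · φ(78/78) = 8 · 1 = 8
Summing: (d * φ)(78) = 24 + 48 + 24 + 48 + 4 + 8 + 4 + 8 = 168.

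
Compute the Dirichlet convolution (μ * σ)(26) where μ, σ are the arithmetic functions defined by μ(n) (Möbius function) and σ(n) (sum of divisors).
(μ * σ)(26) = 26

Divisors of 26: [1, 2, 13, 26]. For each d | 26:
  d = 1: μ(1) · σ(26/1) = 1 · 42 = 42
  d = 2: μ(2) · σ(26/2) = -1 · 14 = -14
  d = 13: μ(13) · σ(26/13) = -1 · 3 = -3
  d = 26: μ(26) · σ(26/26) = 1 · 1 = 1
Summing: (μ * σ)(26) = 42 + -14 + -3 + 1 = 26.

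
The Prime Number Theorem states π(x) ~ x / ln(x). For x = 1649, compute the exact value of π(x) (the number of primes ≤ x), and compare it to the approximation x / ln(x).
π(1649) = 259;  x/ln(x) ≈ 222.60;  relative error ≈ 14.05%.

Directly count primes up to 1649: π(1649) = 259. The PNT approximation gives 1649/ln(1649) ≈ 1649/7.40792 ≈ 222.60. Relative error (π(x) − x/ln(x)) / π(x) ≈ 14.05%; the approximation is known to undercount slightly (Li(x) is a better estimate).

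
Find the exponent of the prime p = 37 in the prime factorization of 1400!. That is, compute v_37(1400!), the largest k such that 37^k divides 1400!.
v_37(1400!) = 38

Legendre's formula: v_p(n!) = Σ_{k ≥ 1} ⌊n / p^k⌋. For p = 37, n = 1400, the terms are:
  ⌊1400/37^1⌋ = ⌊1400/37⌋ = 37
  ⌊1400/37^2⌋ = ⌊1400/1369⌋ = 1
(the next term ⌊1400/37^3⌋ = 0, terminating the sum). Summing: v_37(1400!) = 37 + 1 = 38.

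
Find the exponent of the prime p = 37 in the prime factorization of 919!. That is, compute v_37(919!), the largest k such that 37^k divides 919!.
v_37(919!) = 24

Legendre's formula: v_p(n!) = Σ_{k ≥ 1} ⌊n / p^k⌋. For p = 37, n = 919, the terms are:
  ⌊919/37^1⌋ = ⌊919/37⌋ = 24
(the next term ⌊919/37^2⌋ = 0, terminating the sum). Summing: v_37(919!) = 24 = 24.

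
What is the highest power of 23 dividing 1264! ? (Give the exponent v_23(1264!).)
v_23(1264!) = 56

Legendre's formula: v_p(n!) = Σ_{k ≥ 1} ⌊n / p^k⌋. For p = 23, n = 1264, the terms are:
  ⌊1264/23^1⌋ = ⌊1264/23⌋ = 54
  ⌊1264/23^2⌋ = ⌊1264/529⌋ = 2
(the next term ⌊1264/23^3⌋ = 0, terminating the sum). Summing: v_23(1264!) = 54 + 2 = 56.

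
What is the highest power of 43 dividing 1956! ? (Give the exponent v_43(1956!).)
v_43(1956!) = 46

Legendre's formula: v_p(n!) = Σ_{k ≥ 1} ⌊n / p^k⌋. For p = 43, n = 1956, the terms are:
  ⌊1956/43^1⌋ = ⌊1956/43⌋ = 45
  ⌊1956/43^2⌋ = ⌊1956/1849⌋ = 1
(the next term ⌊1956/43^3⌋ = 0, terminating the sum). Summing: v_43(1956!) = 45 + 1 = 46.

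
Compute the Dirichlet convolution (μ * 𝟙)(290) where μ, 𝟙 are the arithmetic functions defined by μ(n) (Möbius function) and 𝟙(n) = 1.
(μ * 𝟙)(290) = 0

Divisors of 290: [1, 2, 5, 10, 29, 58, 145, 290]. For each d | 290:
  d = 1: μ(1) · 𝟙(290/1) = 1 · 1 = 1
  d = 2: μ(2) · 𝟙(290/2) = -1 · 1 = -1
  d = 5: μ(5) · 𝟙(290/5) = -1 · 1 = -1
  d = 10: μ(10) · 𝟙(290/10) = 1 · 1 = 1
  d = 29: μ(29) · 𝟙(290/29) = -1 · 1 = -1
  d = 58: μ(58) · 𝟙(290/58) = 1 · 1 = 1
  d = 145: μ(145) · 𝟙(290/145) = 1 · 1 = 1
  d = 290: μ(290) · 𝟙(290/290) = -1 · 1 = -1
Summing: (μ * 𝟙)(290) = 1 + -1 + -1 + 1 + -1 + 1 + 1 + -1 = 0.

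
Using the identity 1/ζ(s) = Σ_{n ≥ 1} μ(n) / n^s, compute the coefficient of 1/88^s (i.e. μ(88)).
μ(88) = 0

Factor n = 88 = 2^3 · 11. μ(n) = 0 if any exponent ≥ 2 (not squarefree); otherwise μ(n) = (−1)^{ω(n)} where ω(n) is the number of distinct prime factors. Applying: μ(88) = 0.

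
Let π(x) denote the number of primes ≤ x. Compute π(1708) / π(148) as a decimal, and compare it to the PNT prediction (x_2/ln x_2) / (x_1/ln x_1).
π(1708)/π(148) = 266/34 ≈ 7.8235;  PNT prediction ≈ 7.7482.

π(148) = 34 and π(1708) = 266, so π(1708)/π(148) ≈ 7.8235. The PNT-predicted ratio is (1708/ln(1708)) / (148/ln(148)) ≈ 7.7482. The two agree to within a few percent, as expected.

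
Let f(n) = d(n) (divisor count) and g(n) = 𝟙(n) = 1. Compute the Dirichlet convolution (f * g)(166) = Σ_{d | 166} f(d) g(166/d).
(d * 𝟙)(166) = 9

Divisors of 166: [1, 2, 83, 166]. For each d | 166:
  d = 1: d(1) · 𝟙(166/1) = 1 · 1 = 1
  d = 2: d(2) · 𝟙(166/2) = 2 · 1 = 2
  d = 83: d(83) · 𝟙(166/83) = 2 · 1 = 2
  d = 166: d(166) · 𝟙(166/166) = 4 · 1 = 4
Summing: (d * 𝟙)(166) = 1 + 2 + 2 + 4 = 9.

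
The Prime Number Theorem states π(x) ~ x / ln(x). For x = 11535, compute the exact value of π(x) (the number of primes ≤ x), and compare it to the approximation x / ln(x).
π(11535) = 1390;  x/ln(x) ≈ 1233.28;  relative error ≈ 11.28%.

Directly count primes up to 11535: π(11535) = 1390. The PNT approximation gives 11535/ln(11535) ≈ 11535/9.35314 ≈ 1233.28. Relative error (π(x) − x/ln(x)) / π(x) ≈ 11.28%; the approximation is known to undercount slightly (Li(x) is a better estimate).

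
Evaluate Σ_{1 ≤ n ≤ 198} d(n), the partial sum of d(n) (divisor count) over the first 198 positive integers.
Σ_{n ≤ 198} d(n) = 1084

Compute d(n) for each 1 ≤ n ≤ 198: d(1) = 1, d(2) = 2, d(3) = 2, d(4) = 3, d(5) = 2, d(6) = 4, d(7) = 2, d(8) = 4, d(9) = 3, d(10) = 4, d(11) = 2, d(12) = 6, d(13) = 2, d(14) = 4, d(15) = 4, d(16) = 5, d(17) = 2, d(18) = 6, d(19) = 2, d(20) = 6, d(21) = 4, d(22) = 4, d(23) = 2, d(24) = 8, d(25) = 3, d(26) = 4, d(27) = 4, d(28) = 6, d(29) = 2, d(30) = 8, d(31) = 2, d(32) = 6, d(33) = 4, d(34) = 4, d(35) = 4, d(36) = 9, d(37) = 2, d(38) = 4, d(39) = 4, d(40) = 8, d(41) = 2, d(42) = 8, d(43) = 2, d(44) = 6, d(45) = 6, d(46) = 4, d(47) = 2, d(48) = 10, d(49) = 3, d(50) = 6, d(51) = 4, d(52) = 6, d(53) = 2, d(54) = 8, d(55) = 4, d(56) = 8, d(57) = 4, d(58) = 4, d(59) = 2, d(60) = 12, d(61) = 2, d(62) = 4, d(63) = 6, d(64) = 7, d(65) = 4, d(66) = 8, d(67) = 2, d(68) = 6, d(69) = 4, d(70) = 8, d(71) = 2, d(72) = 12, d(73) = 2, d(74) = 4, d(75) = 6, d(76) = 6, d(77) = 4, d(78) = 8, d(79) = 2, d(80) = 10, d(81) = 5, d(82) = 4, d(83) = 2, d(84) = 12, d(85) = 4, d(86) = 4, d(87) = 4, d(88) = 8, d(89) = 2, d(90) = 12, d(91) = 4, d(92) = 6, d(93) = 4, d(94) = 4, d(95) = 4, d(96) = 12, d(97) = 2, d(98) = 6, d(99) = 6, d(100) = 9, d(101) = 2, d(102) = 8, d(103) = 2, d(104) = 8, d(105) = 8, d(106) = 4, d(107) = 2, d(108) = 12, d(109) = 2, d(110) = 8, d(111) = 4, d(112) = 10, d(113) = 2, d(114) = 8, d(115) = 4, d(116) = 6, d(117) = 6, d(118) = 4, d(119) = 4, d(120) = 16, d(121) = 3, d(122) = 4, d(123) = 4, d(124) = 6, d(125) = 4, d(126) = 12, d(127) = 2, d(128) = 8, d(129) = 4, d(130) = 8, d(131) = 2, d(132) = 12, d(133) = 4, d(134) = 4, d(135) = 8, d(136) = 8, d(137) = 2, d(138) = 8, d(139) = 2, d(140) = 12, d(141) = 4, d(142) = 4, d(143) = 4, d(144) = 15, d(145) = 4, d(146) = 4, d(147) = 6, d(148) = 6, d(149) = 2, d(150) = 12, d(151) = 2, d(152) = 8, d(153) = 6, d(154) = 8, d(155) = 4, d(156) = 12, d(157) = 2, d(158) = 4, d(159) = 4, d(160) = 12, d(161) = 4, d(162) = 10, d(163) = 2, d(164) = 6, d(165) = 8, d(166) = 4, d(167) = 2, d(168) = 16, d(169) = 3, d(170) = 8, d(171) = 6, d(172) = 6, d(173) = 2, d(174) = 8, d(175) = 6, d(176) = 10, d(177) = 4, d(178) = 4, d(179) = 2, d(180) = 18, d(181) = 2, d(182) = 8, d(183) = 4, d(184) = 8, d(185) = 4, d(186) = 8, d(187) = 4, d(188) = 6, d(189) = 8, d(190) = 8, d(191) = 2, d(192) = 14, d(193) = 2, d(194) = 4, d(195) = 8, d(196) = 9, d(197) = 2, d(198) = 12. Summing all 198 values: 1084. (Dirichlet's divisor formula: Σ_{n ≤ x} d(n) = x ln(x) + (2γ − 1) x + O(√x). For x = 198, the asymptotic estimate is ≈ 1077.65.)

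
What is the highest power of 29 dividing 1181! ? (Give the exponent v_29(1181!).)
v_29(1181!) = 41

Legendre's formula: v_p(n!) = Σ_{k ≥ 1} ⌊n / p^k⌋. For p = 29, n = 1181, the terms are:
  ⌊1181/29^1⌋ = ⌊1181/29⌋ = 40
  ⌊1181/29^2⌋ = ⌊1181/841⌋ = 1
(the next term ⌊1181/29^3⌋ = 0, terminating the sum). Summing: v_29(1181!) = 40 + 1 = 41.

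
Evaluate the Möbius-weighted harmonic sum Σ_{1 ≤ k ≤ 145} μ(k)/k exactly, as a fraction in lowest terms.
Σ μ(k)/k = 21902975338172457649793319236190033588273978079735884/1669107775099865011251538855274990009561055775533405515

Values of μ(k) for 1 ≤ k ≤ 145: μ(1) = 1, μ(2) = -1, μ(3) = -1, μ(5) = -1, μ(6) = 1, μ(7) = -1, μ(10) = 1, μ(11) = -1, μ(13) = -1, μ(14) = 1, μ(15) = 1, μ(17) = -1, μ(19) = -1, μ(21) = 1, μ(22) = 1, μ(23) = -1, μ(26) = 1, μ(29) = -1, μ(30) = -1, μ(31) = -1, μ(33) = 1, μ(34) = 1, μ(35) = 1, μ(37) = -1, μ(38) = 1, μ(39) = 1, μ(41) = -1, μ(42) = -1, μ(43) = -1, μ(46) = 1, μ(47) = -1, μ(51) = 1, μ(53) = -1, μ(55) = 1, μ(57) = 1, μ(58) = 1, μ(59) = -1, μ(61) = -1, μ(62) = 1, μ(65) = 1, μ(66) = -1, μ(67) = -1, μ(69) = 1, μ(70) = -1, μ(71) = -1, μ(73) = -1, μ(74) = 1, μ(77) = 1, μ(78) = -1, μ(79) = -1, μ(82) = 1, μ(83) = -1, μ(85) = 1, μ(86) = 1, μ(87) = 1, μ(89) = -1, μ(91) = 1, μ(93) = 1, μ(94) = 1, μ(95) = 1, μ(97) = -1, μ(101) = -1, μ(102) = -1, μ(103) = -1, μ(105) = -1, μ(106) = 1, μ(107) = -1, μ(109) = -1, μ(110) = -1, μ(111) = 1, μ(113) = -1, μ(114) = -1, μ(115) = 1, μ(118) = 1, μ(119) = 1, μ(122) = 1, μ(123) = 1, μ(127) = -1, μ(129) = 1, μ(130) = -1, μ(131) = -1, μ(133) = 1, μ(134) = 1, μ(137) = -1, μ(138) = -1, μ(139) = -1, μ(141) = 1, μ(142) = 1, μ(143) = 1, μ(145) = 1, with μ = 0 on non-squarefree integers. Summing μ(k)/k for k where μ(k) ≠ 0 gives 21902975338172457649793319236190033588273978079735884/1669107775099865011251538855274990009561055775533405515 ≈ 0.0131. (PNT ⟺ this sum → 0 as n → ∞.)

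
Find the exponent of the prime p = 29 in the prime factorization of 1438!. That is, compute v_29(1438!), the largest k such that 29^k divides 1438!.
v_29(1438!) = 50

Legendre's formula: v_p(n!) = Σ_{k ≥ 1} ⌊n / p^k⌋. For p = 29, n = 1438, the terms are:
  ⌊1438/29^1⌋ = ⌊1438/29⌋ = 49
  ⌊1438/29^2⌋ = ⌊1438/841⌋ = 1
(the next term ⌊1438/29^3⌋ = 0, terminating the sum). Summing: v_29(1438!) = 49 + 1 = 50.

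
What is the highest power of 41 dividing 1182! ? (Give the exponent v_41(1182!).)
v_41(1182!) = 28

Legendre's formula: v_p(n!) = Σ_{k ≥ 1} ⌊n / p^k⌋. For p = 41, n = 1182, the terms are:
  ⌊1182/41^1⌋ = ⌊1182/41⌋ = 28
(the next term ⌊1182/41^2⌋ = 0, terminating the sum). Summing: v_41(1182!) = 28 = 28.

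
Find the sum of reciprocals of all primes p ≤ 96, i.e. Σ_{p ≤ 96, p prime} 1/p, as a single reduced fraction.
Σ 1/p = 42605658161771733665696611824842057/23768741896345550770650537601358310

π(96) = 24, so the primes ≤ 96 are [2, 3, 5, 7, 11, 13, 17, 19, 23, 29, 31, 37, 41, 43, 47, 53, 59, 61, 67, 71, 73, 79, 83, 89]. Summing 1/p over these primes: 42605658161771733665696611824842057/23768741896345550770650537601358310 ≈ 1.7925. Mertens estimate ln ln(96) + 0.2615 ≈ 1.7798.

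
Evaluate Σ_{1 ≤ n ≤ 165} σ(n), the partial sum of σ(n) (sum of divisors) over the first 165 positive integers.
Σ_{n ≤ 165} σ(n) = 22455

Compute σ(n) for each 1 ≤ n ≤ 165: σ(1) = 1, σ(2) = 3, σ(3) = 4, σ(4) = 7, σ(5) = 6, σ(6) = 12, σ(7) = 8, σ(8) = 15, σ(9) = 13, σ(10) = 18, σ(11) = 12, σ(12) = 28, σ(13) = 14, σ(14) = 24, σ(15) = 24, σ(16) = 31, σ(17) = 18, σ(18) = 39, σ(19) = 20, σ(20) = 42, σ(21) = 32, σ(22) = 36, σ(23) = 24, σ(24) = 60, σ(25) = 31, σ(26) = 42, σ(27) = 40, σ(28) = 56, σ(29) = 30, σ(30) = 72, σ(31) = 32, σ(32) = 63, σ(33) = 48, σ(34) = 54, σ(35) = 48, σ(36) = 91, σ(37) = 38, σ(38) = 60, σ(39) = 56, σ(40) = 90, σ(41) = 42, σ(42) = 96, σ(43) = 44, σ(44) = 84, σ(45) = 78, σ(46) = 72, σ(47) = 48, σ(48) = 124, σ(49) = 57, σ(50) = 93, σ(51) = 72, σ(52) = 98, σ(53) = 54, σ(54) = 120, σ(55) = 72, σ(56) = 120, σ(57) = 80, σ(58) = 90, σ(59) = 60, σ(60) = 168, σ(61) = 62, σ(62) = 96, σ(63) = 104, σ(64) = 127, σ(65) = 84, σ(66) = 144, σ(67) = 68, σ(68) = 126, σ(69) = 96, σ(70) = 144, σ(71) = 72, σ(72) = 195, σ(73) = 74, σ(74) = 114, σ(75) = 124, σ(76) = 140, σ(77) = 96, σ(78) = 168, σ(79) = 80, σ(80) = 186, σ(81) = 121, σ(82) = 126, σ(83) = 84, σ(84) = 224, σ(85) = 108, σ(86) = 132, σ(87) = 120, σ(88) = 180, σ(89) = 90, σ(90) = 234, σ(91) = 112, σ(92) = 168, σ(93) = 128, σ(94) = 144, σ(95) = 120, σ(96) = 252, σ(97) = 98, σ(98) = 171, σ(99) = 156, σ(100) = 217, σ(101) = 102, σ(102) = 216, σ(103) = 104, σ(104) = 210, σ(105) = 192, σ(106) = 162, σ(107) = 108, σ(108) = 280, σ(109) = 110, σ(110) = 216, σ(111) = 152, σ(112) = 248, σ(113) = 114, σ(114) = 240, σ(115) = 144, σ(116) = 210, σ(117) = 182, σ(118) = 180, σ(119) = 144, σ(120) = 360, σ(121) = 133, σ(122) = 186, σ(123) = 168, σ(124) = 224, σ(125) = 156, σ(126) = 312, σ(127) = 128, σ(128) = 255, σ(129) = 176, σ(130) = 252, σ(131) = 132, σ(132) = 336, σ(133) = 160, σ(134) = 204, σ(135) = 240, σ(136) = 270, σ(137) = 138, σ(138) = 288, σ(139) = 140, σ(140) = 336, σ(141) = 192, σ(142) = 216, σ(143) = 168, σ(144) = 403, σ(145) = 180, σ(146) = 222, σ(147) = 228, σ(148) = 266, σ(149) = 150, σ(150) = 372, σ(151) = 152, σ(152) = 300, σ(153) = 234, σ(154) = 288, σ(155) = 192, σ(156) = 392, σ(157) = 158, σ(158) = 240, σ(159) = 216, σ(160) = 378, σ(161) = 192, σ(162) = 363, σ(163) = 164, σ(164) = 294, σ(165) = 288. Summing all 165 values: 22455. (Average order: Σ_{n ≤ x} σ(n) ~ (π²/12) x². For x = 165, (π²/12)·165² ≈ 22391.66.)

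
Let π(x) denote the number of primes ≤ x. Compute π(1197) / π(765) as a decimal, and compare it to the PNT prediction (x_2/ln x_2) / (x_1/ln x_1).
π(1197)/π(765) = 196/135 ≈ 1.4519;  PNT prediction ≈ 1.4659.

π(765) = 135 and π(1197) = 196, so π(1197)/π(765) ≈ 1.4519. The PNT-predicted ratio is (1197/ln(1197)) / (765/ln(765)) ≈ 1.4659. The two agree to within a few percent, as expected.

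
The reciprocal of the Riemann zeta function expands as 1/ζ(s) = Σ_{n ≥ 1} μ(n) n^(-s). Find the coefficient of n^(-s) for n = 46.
μ(46) = 1

Factor n = 46 = 2 · 23. μ(n) = 0 if any exponent ≥ 2 (not squarefree); otherwise μ(n) = (−1)^{ω(n)} where ω(n) is the number of distinct prime factors. Applying: μ(46) = 1.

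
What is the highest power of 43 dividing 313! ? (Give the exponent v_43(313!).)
v_43(313!) = 7

Legendre's formula: v_p(n!) = Σ_{k ≥ 1} ⌊n / p^k⌋. For p = 43, n = 313, the terms are:
  ⌊313/43^1⌋ = ⌊313/43⌋ = 7
(the next term ⌊313/43^2⌋ = 0, terminating the sum). Summing: v_43(313!) = 7 = 7.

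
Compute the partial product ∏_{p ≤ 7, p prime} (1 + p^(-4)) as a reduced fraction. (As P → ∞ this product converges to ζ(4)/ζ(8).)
∏ = 262011361/243101250

The primes p ≤ 7 are [2, 3, 5, 7]. For each, (1 + 1/p^4) = (p^4 + 1)/p^4. Multiplying these fractions over p ∈ [2, 3, 5, 7] gives 262011361/243101250. (In the limit P → ∞ this tends to ζ(4)/ζ(8).)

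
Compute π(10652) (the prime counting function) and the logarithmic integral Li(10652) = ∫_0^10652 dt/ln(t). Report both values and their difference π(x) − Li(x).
π(10652) = 1299;  Li(10652) ≈ 1316.68;  π(x) − Li(x) ≈ -17.68.

Direct count of primes ≤ 10652 gives π(10652) = 1299. Numerical evaluation of the logarithmic integral gives Li(10652) ≈ 1316.68. The difference π(x) − Li(x) ≈ -17.68 is typically negative for small/moderate x (Li(x) overestimates), though Littlewood's theorem shows this sign changes infinitely often.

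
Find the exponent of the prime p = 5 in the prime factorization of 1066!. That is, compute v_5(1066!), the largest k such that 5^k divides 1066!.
v_5(1066!) = 264

Legendre's formula: v_p(n!) = Σ_{k ≥ 1} ⌊n / p^k⌋. For p = 5, n = 1066, the terms are:
  ⌊1066/5^1⌋ = ⌊1066/5⌋ = 213
  ⌊1066/5^2⌋ = ⌊1066/25⌋ = 42
  ⌊1066/5^3⌋ = ⌊1066/125⌋ = 8
  ⌊1066/5^4⌋ = ⌊1066/625⌋ = 1
(the next term ⌊1066/5^5⌋ = 0, terminating the sum). Summing: v_5(1066!) = 213 + 42 + 8 + 1 = 264.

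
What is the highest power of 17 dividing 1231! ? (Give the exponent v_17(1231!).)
v_17(1231!) = 76

Legendre's formula: v_p(n!) = Σ_{k ≥ 1} ⌊n / p^k⌋. For p = 17, n = 1231, the terms are:
  ⌊1231/17^1⌋ = ⌊1231/17⌋ = 72
  ⌊1231/17^2⌋ = ⌊1231/289⌋ = 4
(the next term ⌊1231/17^3⌋ = 0, terminating the sum). Summing: v_17(1231!) = 72 + 4 = 76.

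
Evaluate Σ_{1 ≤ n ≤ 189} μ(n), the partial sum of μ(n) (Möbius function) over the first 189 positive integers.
Σ_{n ≤ 189} μ(n) = -3

Compute μ(n) for each 1 ≤ n ≤ 189: μ(1) = 1, μ(2) = -1, μ(3) = -1, μ(4) = 0, μ(5) = -1, μ(6) = 1, μ(7) = -1, μ(8) = 0, μ(9) = 0, μ(10) = 1, μ(11) = -1, μ(12) = 0, μ(13) = -1, μ(14) = 1, μ(15) = 1, μ(16) = 0, μ(17) = -1, μ(18) = 0, μ(19) = -1, μ(20) = 0, μ(21) = 1, μ(22) = 1, μ(23) = -1, μ(24) = 0, μ(25) = 0, μ(26) = 1, μ(27) = 0, μ(28) = 0, μ(29) = -1, μ(30) = -1, μ(31) = -1, μ(32) = 0, μ(33) = 1, μ(34) = 1, μ(35) = 1, μ(36) = 0, μ(37) = -1, μ(38) = 1, μ(39) = 1, μ(40) = 0, μ(41) = -1, μ(42) = -1, μ(43) = -1, μ(44) = 0, μ(45) = 0, μ(46) = 1, μ(47) = -1, μ(48) = 0, μ(49) = 0, μ(50) = 0, μ(51) = 1, μ(52) = 0, μ(53) = -1, μ(54) = 0, μ(55) = 1, μ(56) = 0, μ(57) = 1, μ(58) = 1, μ(59) = -1, μ(60) = 0, μ(61) = -1, μ(62) = 1, μ(63) = 0, μ(64) = 0, μ(65) = 1, μ(66) = -1, μ(67) = -1, μ(68) = 0, μ(69) = 1, μ(70) = -1, μ(71) = -1, μ(72) = 0, μ(73) = -1, μ(74) = 1, μ(75) = 0, μ(76) = 0, μ(77) = 1, μ(78) = -1, μ(79) = -1, μ(80) = 0, μ(81) = 0, μ(82) = 1, μ(83) = -1, μ(84) = 0, μ(85) = 1, μ(86) = 1, μ(87) = 1, μ(88) = 0, μ(89) = -1, μ(90) = 0, μ(91) = 1, μ(92) = 0, μ(93) = 1, μ(94) = 1, μ(95) = 1, μ(96) = 0, μ(97) = -1, μ(98) = 0, μ(99) = 0, μ(100) = 0, μ(101) = -1, μ(102) = -1, μ(103) = -1, μ(104) = 0, μ(105) = -1, μ(106) = 1, μ(107) = -1, μ(108) = 0, μ(109) = -1, μ(110) = -1, μ(111) = 1, μ(112) = 0, μ(113) = -1, μ(114) = -1, μ(115) = 1, μ(116) = 0, μ(117) = 0, μ(118) = 1, μ(119) = 1, μ(120) = 0, μ(121) = 0, μ(122) = 1, μ(123) = 1, μ(124) = 0, μ(125) = 0, μ(126) = 0, μ(127) = -1, μ(128) = 0, μ(129) = 1, μ(130) = -1, μ(131) = -1, μ(132) = 0, μ(133) = 1, μ(134) = 1, μ(135) = 0, μ(136) = 0, μ(137) = -1, μ(138) = -1, μ(139) = -1, μ(140) = 0, μ(141) = 1, μ(142) = 1, μ(143) = 1, μ(144) = 0, μ(145) = 1, μ(146) = 1, μ(147) = 0, μ(148) = 0, μ(149) = -1, μ(150) = 0, μ(151) = -1, μ(152) = 0, μ(153) = 0, μ(154) = -1, μ(155) = 1, μ(156) = 0, μ(157) = -1, μ(158) = 1, μ(159) = 1, μ(160) = 0, μ(161) = 1, μ(162) = 0, μ(163) = -1, μ(164) = 0, μ(165) = -1, μ(166) = 1, μ(167) = -1, μ(168) = 0, μ(169) = 0, μ(170) = -1, μ(171) = 0, μ(172) = 0, μ(173) = -1, μ(174) = -1, μ(175) = 0, μ(176) = 0, μ(177) = 1, μ(178) = 1, μ(179) = -1, μ(180) = 0, μ(181) = -1, μ(182) = -1, μ(183) = 1, μ(184) = 0, μ(185) = 1, μ(186) = -1, μ(187) = 1, μ(188) = 0, μ(189) = 0. Summing all 189 values: -3. (Mertens function M(x) = Σ_{n ≤ x} μ(n); on average M(x) should be small (PNT ⟺ M(x) = o(x)).)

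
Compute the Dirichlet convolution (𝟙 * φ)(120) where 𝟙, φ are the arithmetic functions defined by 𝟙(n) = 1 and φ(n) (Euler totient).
(𝟙 * φ)(120) = 120

Divisors of 120: [1, 2, 3, 4, 5, 6, 8, 10, 12, 15, 20, 24, 30, 40, 60, 120]. For each d | 120:
  d = 1: 𝟙(1) · φ(120/1) = 1 · 32 = 32
  d = 2: 𝟙(2) · φ(120/2) = 1 · 16 = 16
  d = 3: 𝟙(3) · φ(120/3) = 1 · 16 = 16
  d = 4: 𝟙(4) · φ(120/4) = 1 · 8 = 8
  d = 5: 𝟙(5) · φ(120/5) = 1 · 8 = 8
  d = 6: 𝟙(6) · φ(120/6) = 1 · 8 = 8
  d = 8: 𝟙(8) · φ(120/8) = 1 · 8 = 8
  d = 10: 𝟙(10) · φ(120/10) = 1 · 4 = 4
  d = 12: 𝟙(12) · φ(120/12) = 1 · 4 = 4
  d = 15: 𝟙(15) · φ(120/15) = 1 · 4 = 4
  d = 20: 𝟙(20) · φ(120/20) = 1 · 2 = 2
  d = 24: 𝟙(24) · φ(120/24) = 1 · 4 = 4
  d = 30: 𝟙(30) · φ(120/30) = 1 · 2 = 2
  d = 40: 𝟙(40) · φ(120/40) = 1 · 2 = 2
  d = 60: 𝟙(60) · φ(120/60) = 1 · 1 = 1
  d = 120: 𝟙(120) · φ(120/120) = 1 · 1 = 1
Summing: (𝟙 * φ)(120) = 32 + 16 + 16 + 8 + 8 + 8 + 8 + 4 + 4 + 4 + 2 + 4 + 2 + 2 + 1 + 1 = 120.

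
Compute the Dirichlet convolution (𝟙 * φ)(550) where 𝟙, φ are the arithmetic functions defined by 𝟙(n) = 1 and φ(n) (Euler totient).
(𝟙 * φ)(550) = 550

Divisors of 550: [1, 2, 5, 10, 11, 22, 25, 50, 55, 110, 275, 550]. For each d | 550:
  d = 1: 𝟙(1) · φ(550/1) = 1 · 200 = 200
  d = 2: 𝟙(2) · φ(550/2) = 1 · 200 = 200
  d = 5: 𝟙(5) · φ(550/5) = 1 · 40 = 40
  d = 10: 𝟙(10) · φ(550/10) = 1 · 40 = 40
  d = 11: 𝟙(11) · φ(550/11) = 1 · 20 = 20
  d = 22: 𝟙(22) · φ(550/22) = 1 · 20 = 20
  d = 25: 𝟙(25) · φ(550/25) = 1 · 10 = 10
  d = 50: 𝟙(50) · φ(550/50) = 1 · 10 = 10
  d = 55: 𝟙(55) · φ(550/55) = 1 · 4 = 4
  d = 110: 𝟙(110) · φ(550/110) = 1 · 4 = 4
  d = 275: 𝟙(275) · φ(550/275) = 1 · 1 = 1
  d = 550: 𝟙(550) · φ(550/550) = 1 · 1 = 1
Summing: (𝟙 * φ)(550) = 200 + 200 + 40 + 40 + 20 + 20 + 10 + 10 + 4 + 4 + 1 + 1 = 550.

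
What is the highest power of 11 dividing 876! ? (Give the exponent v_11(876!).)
v_11(876!) = 86

Legendre's formula: v_p(n!) = Σ_{k ≥ 1} ⌊n / p^k⌋. For p = 11, n = 876, the terms are:
  ⌊876/11^1⌋ = ⌊876/11⌋ = 79
  ⌊876/11^2⌋ = ⌊876/121⌋ = 7
(the next term ⌊876/11^3⌋ = 0, terminating the sum). Summing: v_11(876!) = 79 + 7 = 86.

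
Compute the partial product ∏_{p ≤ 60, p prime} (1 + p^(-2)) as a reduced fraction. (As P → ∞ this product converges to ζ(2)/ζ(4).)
∏ = 18792194413340635040000000000/12404819654958314061063105597

The primes p ≤ 60 are [2, 3, 5, 7, 11, 13, 17, 19, 23, 29, 31, 37, 41, 43, 47, 53, 59]. For each, (1 + 1/p^2) = (p^2 + 1)/p^2. Multiplying these fractions over p ∈ [2, 3, 5, 7, 11, 13, 17, 19, 23, 29, 31, 37, 41, 43, 47, 53, 59] gives 18792194413340635040000000000/12404819654958314061063105597. (In the limit P → ∞ this tends to ζ(2)/ζ(4).)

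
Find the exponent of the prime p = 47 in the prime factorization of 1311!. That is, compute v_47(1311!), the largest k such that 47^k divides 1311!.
v_47(1311!) = 27

Legendre's formula: v_p(n!) = Σ_{k ≥ 1} ⌊n / p^k⌋. For p = 47, n = 1311, the terms are:
  ⌊1311/47^1⌋ = ⌊1311/47⌋ = 27
(the next term ⌊1311/47^2⌋ = 0, terminating the sum). Summing: v_47(1311!) = 27 = 27.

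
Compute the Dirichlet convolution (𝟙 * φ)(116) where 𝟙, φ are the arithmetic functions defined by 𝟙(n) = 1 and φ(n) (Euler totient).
(𝟙 * φ)(116) = 116

Divisors of 116: [1, 2, 4, 29, 58, 116]. For each d | 116:
  d = 1: 𝟙(1) · φ(116/1) = 1 · 56 = 56
  d = 2: 𝟙(2) · φ(116/2) = 1 · 28 = 28
  d = 4: 𝟙(4) · φ(116/4) = 1 · 28 = 28
  d = 29: 𝟙(29) · φ(116/29) = 1 · 2 = 2
  d = 58: 𝟙(58) · φ(116/58) = 1 · 1 = 1
  d = 116: 𝟙(116) · φ(116/116) = 1 · 1 = 1
Summing: (𝟙 * φ)(116) = 56 + 28 + 28 + 2 + 1 + 1 = 116.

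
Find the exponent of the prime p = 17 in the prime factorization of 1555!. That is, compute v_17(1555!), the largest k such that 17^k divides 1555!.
v_17(1555!) = 96

Legendre's formula: v_p(n!) = Σ_{k ≥ 1} ⌊n / p^k⌋. For p = 17, n = 1555, the terms are:
  ⌊1555/17^1⌋ = ⌊1555/17⌋ = 91
  ⌊1555/17^2⌋ = ⌊1555/289⌋ = 5
(the next term ⌊1555/17^3⌋ = 0, terminating the sum). Summing: v_17(1555!) = 91 + 5 = 96.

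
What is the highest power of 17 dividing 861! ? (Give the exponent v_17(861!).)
v_17(861!) = 52

Legendre's formula: v_p(n!) = Σ_{k ≥ 1} ⌊n / p^k⌋. For p = 17, n = 861, the terms are:
  ⌊861/17^1⌋ = ⌊861/17⌋ = 50
  ⌊861/17^2⌋ = ⌊861/289⌋ = 2
(the next term ⌊861/17^3⌋ = 0, terminating the sum). Summing: v_17(861!) = 50 + 2 = 52.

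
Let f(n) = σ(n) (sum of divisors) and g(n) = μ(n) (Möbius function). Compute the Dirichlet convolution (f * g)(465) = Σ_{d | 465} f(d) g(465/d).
(σ * μ)(465) = 465

Divisors of 465: [1, 3, 5, 15, 31, 93, 155, 465]. For each d | 465:
  d = 1: σ(1) · μ(465/1) = 1 · -1 = -1
  d = 3: σ(3) · μ(465/3) = 4 · 1 = 4
  d = 5: σ(5) · μ(465/5) = 6 · 1 = 6
  d = 15: σ(15) · μ(465/15) = 24 · -1 = -24
  d = 31: σ(31) · μ(465/31) = 32 · 1 = 32
  d = 93: σ(93) · μ(465/93) = 128 · -1 = -128
  d = 155: σ(155) · μ(465/155) = 192 · -1 = -192
  d = 465: σ(465) · μ(465/465) = 768 · 1 = 768
Summing: (σ * μ)(465) = -1 + 4 + 6 + -24 + 32 + -128 + -192 + 768 = 465.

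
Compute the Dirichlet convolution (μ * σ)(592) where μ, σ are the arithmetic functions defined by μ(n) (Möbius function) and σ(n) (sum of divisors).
(μ * σ)(592) = 592

Divisors of 592: [1, 2, 4, 8, 16, 37, 74, 148, 296, 592]. For each d | 592:
  d = 1: μ(1) · σ(592/1) = 1 · 1178 = 1178
  d = 2: μ(2) · σ(592/2) = -1 · 570 = -570
  d = 4: μ(4) · σ(592/4) = 0 · 266 = 0
  d = 8: μ(8) · σ(592/8) = 0 · 114 = 0
  d = 16: μ(16) · σ(592/16) = 0 · 38 = 0
  d = 37: μ(37) · σ(592/37) = -1 · 31 = -31
  d = 74: μ(74) · σ(592/74) = 1 · 15 = 15
  d = 148: μ(148) · σ(592/148) = 0 · 7 = 0
  d = 296: μ(296) · σ(592/296) = 0 · 3 = 0
  d = 592: μ(592) · σ(592/592) = 0 · 1 = 0
Summing: (μ * σ)(592) = 1178 + -570 + 0 + 0 + 0 + -31 + 15 + 0 + 0 + 0 = 592.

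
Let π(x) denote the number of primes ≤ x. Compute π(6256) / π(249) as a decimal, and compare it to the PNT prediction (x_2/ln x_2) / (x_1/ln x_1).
π(6256)/π(249) = 812/53 ≈ 15.3208;  PNT prediction ≈ 15.8584.

π(249) = 53 and π(6256) = 812, so π(6256)/π(249) ≈ 15.3208. The PNT-predicted ratio is (6256/ln(6256)) / (249/ln(249)) ≈ 15.8584. The two agree to within a few percent, as expected.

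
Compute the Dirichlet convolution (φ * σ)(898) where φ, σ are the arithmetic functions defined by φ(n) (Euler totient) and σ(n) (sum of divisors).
(φ * σ)(898) = 3592

Divisors of 898: [1, 2, 449, 898]. For each d | 898:
  d = 1: φ(1) · σ(898/1) = 1 · 1350 = 1350
  d = 2: φ(2) · σ(898/2) = 1 · 450 = 450
  d = 449: φ(449) · σ(898/449) = 448 · 3 = 1344
  d = 898: φ(898) · σ(898/898) = 448 · 1 = 448
Summing: (φ * σ)(898) = 1350 + 450 + 1344 + 448 = 3592.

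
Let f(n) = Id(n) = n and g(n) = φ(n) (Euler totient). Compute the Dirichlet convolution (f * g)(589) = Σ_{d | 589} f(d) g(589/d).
(Id * φ)(589) = 2257

Divisors of 589: [1, 19, 31, 589]. For each d | 589:
  d = 1: Id(1) · φ(589/1) = 1 · 540 = 540
  d = 19: Id(19) · φ(589/19) = 19 · 30 = 570
  d = 31: Id(31) · φ(589/31) = 31 · 18 = 558
  d = 589: Id(589) · φ(589/589) = 589 · 1 = 589
Summing: (Id * φ)(589) = 540 + 570 + 558 + 589 = 2257.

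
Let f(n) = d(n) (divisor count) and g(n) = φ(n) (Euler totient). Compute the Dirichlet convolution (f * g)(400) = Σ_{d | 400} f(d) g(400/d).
(d * φ)(400) = 961

Divisors of 400: [1, 2, 4, 5, 8, 10, 16, 20, 25, 40, 50, 80, 100, 200, 400]. For each d | 400:
  d = 1: d(1) · φ(400/1) = 1 · 160 = 160
  d = 2: d(2) · φ(400/2) = 2 · 80 = 160
  d = 4: d(4) · φ(400/4) = 3 · 40 = 120
  d = 5: d(5) · φ(400/5) = 2 · 32 = 64
  d = 8: d(8) · φ(400/8) = 4 · 20 = 80
  d = 10: d(10) · φ(400/10) = 4 · 16 = 64
  d = 16: d(16) · φ(400/16) = 5 · 20 = 100
  d = 20: d(20) · φ(400/20) = 6 · 8 = 48
  d = 25: d(25) · φ(400/25) = 3 · 8 = 24
  d = 40: d(40) · φ(400/40) = 8 · 4 = 32
  d = 50: d(50) · φ(400/50) = 6 · 4 = 24
  d = 80: d(80) · φ(400/80) = 10 · 4 = 40
  d = 100: d(100) · φ(400/100) = 9 · 2 = 18
  d = 200: d(200) · φ(400/200) = 12 · 1 = 12
  d = 400: d(400) · φ(400/400) = 15 · 1 = 15
Summing: (d * φ)(400) = 160 + 160 + 120 + 64 + 80 + 64 + 100 + 48 + 24 + 32 + 24 + 40 + 18 + 12 + 15 = 961.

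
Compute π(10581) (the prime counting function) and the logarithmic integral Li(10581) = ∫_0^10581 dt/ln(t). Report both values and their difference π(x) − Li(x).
π(10581) = 1290;  Li(10581) ≈ 1309.02;  π(x) − Li(x) ≈ -19.02.

Direct count of primes ≤ 10581 gives π(10581) = 1290. Numerical evaluation of the logarithmic integral gives Li(10581) ≈ 1309.02. The difference π(x) − Li(x) ≈ -19.02 is typically negative for small/moderate x (Li(x) overestimates), though Littlewood's theorem shows this sign changes infinitely often.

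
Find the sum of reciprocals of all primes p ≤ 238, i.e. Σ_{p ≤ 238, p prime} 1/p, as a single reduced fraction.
Σ 1/p = 8762990377702925264993654890050782886250854676753323401606562622367345144099360398279019780479/4445236185272185438169240794291312557432222642727183809026451438704160103479600800432029464270

π(238) = 51, so the primes ≤ 238 are [2, 3, 5, 7, 11, 13, 17, 19, 23, 29, 31, 37, 41, 43, 47, 53, 59, 61, 67, 71, 73, 79, 83, 89, 97, 101, 103, 107, 109, 113, 127, 131, 137, 139, 149, 151, 157, 163, 167, 173, 179, 181, 191, 193, 197, 199, 211, 223, 227, 229, 233]. Summing 1/p over these primes: 8762990377702925264993654890050782886250854676753323401606562622367345144099360398279019780479/4445236185272185438169240794291312557432222642727183809026451438704160103479600800432029464270 ≈ 1.9713. Mertens estimate ln ln(238) + 0.2615 ≈ 1.9612.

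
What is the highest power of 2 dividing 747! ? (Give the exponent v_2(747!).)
v_2(747!) = 740

Legendre's formula: v_p(n!) = Σ_{k ≥ 1} ⌊n / p^k⌋. For p = 2, n = 747, the terms are:
  ⌊747/2^1⌋ = ⌊747/2⌋ = 373
  ⌊747/2^2⌋ = ⌊747/4⌋ = 186
  ⌊747/2^3⌋ = ⌊747/8⌋ = 93
  ⌊747/2^4⌋ = ⌊747/16⌋ = 46
  ⌊747/2^5⌋ = ⌊747/32⌋ = 23
  ⌊747/2^6⌋ = ⌊747/64⌋ = 11
  ⌊747/2^7⌋ = ⌊747/128⌋ = 5
  ⌊747/2^8⌋ = ⌊747/256⌋ = 2
  ⌊747/2^9⌋ = ⌊747/512⌋ = 1
(the next term ⌊747/2^10⌋ = 0, terminating the sum). Summing: v_2(747!) = 373 + 186 + 93 + 46 + 23 + 11 + 5 + 2 + 1 = 740.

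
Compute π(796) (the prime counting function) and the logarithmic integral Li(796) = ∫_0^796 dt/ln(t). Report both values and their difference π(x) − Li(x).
π(796) = 138;  Li(796) ≈ 147.60;  π(x) − Li(x) ≈ -9.60.

Direct count of primes ≤ 796 gives π(796) = 138. Numerical evaluation of the logarithmic integral gives Li(796) ≈ 147.60. The difference π(x) − Li(x) ≈ -9.60 is typically negative for small/moderate x (Li(x) overestimates), though Littlewood's theorem shows this sign changes infinitely often.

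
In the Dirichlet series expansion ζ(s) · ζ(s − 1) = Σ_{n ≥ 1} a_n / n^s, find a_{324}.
σ(324) = 847

In the product (Σ m^0/m^s)(Σ k / k^s) = Σ (Σ_{d | n} d) / n^s, the coefficient of 1/n^s is σ(n) = Σ_{d | n} d. For n = 324, divisors are [1, 2, 3, 4, 6, 9, 12, 18, 27, 36, 54, 81, 108, 162, 324]; summing: σ(324) = 847.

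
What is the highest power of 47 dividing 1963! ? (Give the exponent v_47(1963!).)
v_47(1963!) = 41

Legendre's formula: v_p(n!) = Σ_{k ≥ 1} ⌊n / p^k⌋. For p = 47, n = 1963, the terms are:
  ⌊1963/47^1⌋ = ⌊1963/47⌋ = 41
(the next term ⌊1963/47^2⌋ = 0, terminating the sum). Summing: v_47(1963!) = 41 = 41.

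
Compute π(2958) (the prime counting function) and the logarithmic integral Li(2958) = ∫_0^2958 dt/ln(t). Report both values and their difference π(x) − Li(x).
π(2958) = 426;  Li(2958) ≈ 437.51;  π(x) − Li(x) ≈ -11.51.

Direct count of primes ≤ 2958 gives π(2958) = 426. Numerical evaluation of the logarithmic integral gives Li(2958) ≈ 437.51. The difference π(x) − Li(x) ≈ -11.51 is typically negative for small/moderate x (Li(x) overestimates), though Littlewood's theorem shows this sign changes infinitely often.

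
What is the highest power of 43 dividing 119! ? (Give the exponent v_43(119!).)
v_43(119!) = 2

Legendre's formula: v_p(n!) = Σ_{k ≥ 1} ⌊n / p^k⌋. For p = 43, n = 119, the terms are:
  ⌊119/43^1⌋ = ⌊119/43⌋ = 2
(the next term ⌊119/43^2⌋ = 0, terminating the sum). Summing: v_43(119!) = 2 = 2.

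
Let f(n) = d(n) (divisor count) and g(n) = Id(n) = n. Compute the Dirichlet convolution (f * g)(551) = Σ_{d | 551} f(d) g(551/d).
(d * Id)(551) = 651

Divisors of 551: [1, 19, 29, 551]. For each d | 551:
  d = 1: d(1) · Id(551/1) = 1 · 551 = 551
  d = 19: d(19) · Id(551/19) = 2 · 29 = 58
  d = 29: d(29) · Id(551/29) = 2 · 19 = 38
  d = 551: d(551) · Id(551/551) = 4 · 1 = 4
Summing: (d * Id)(551) = 551 + 58 + 38 + 4 = 651.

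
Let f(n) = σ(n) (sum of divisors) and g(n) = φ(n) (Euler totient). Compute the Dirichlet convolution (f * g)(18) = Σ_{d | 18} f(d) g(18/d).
(σ * φ)(18) = 108

Divisors of 18: [1, 2, 3, 6, 9, 18]. For each d | 18:
  d = 1: σ(1) · φ(18/1) = 1 · 6 = 6
  d = 2: σ(2) · φ(18/2) = 3 · 6 = 18
  d = 3: σ(3) · φ(18/3) = 4 · 2 = 8
  d = 6: σ(6) · φ(18/6) = 12 · 2 = 24
  d = 9: σ(9) · φ(18/9) = 13 · 1 = 13
  d = 18: σ(18) · φ(18/18) = 39 · 1 = 39
Summing: (σ * φ)(18) = 6 + 18 + 8 + 24 + 13 + 39 = 108.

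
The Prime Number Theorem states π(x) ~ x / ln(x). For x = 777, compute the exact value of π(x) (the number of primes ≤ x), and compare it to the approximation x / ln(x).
π(777) = 137;  x/ln(x) ≈ 116.75;  relative error ≈ 14.78%.

Directly count primes up to 777: π(777) = 137. The PNT approximation gives 777/ln(777) ≈ 777/6.65544 ≈ 116.75. Relative error (π(x) − x/ln(x)) / π(x) ≈ 14.78%; the approximation is known to undercount slightly (Li(x) is a better estimate).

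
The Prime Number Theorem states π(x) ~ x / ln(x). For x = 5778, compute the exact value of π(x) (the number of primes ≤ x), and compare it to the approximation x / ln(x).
π(5778) = 757;  x/ln(x) ≈ 667.07;  relative error ≈ 11.88%.

Directly count primes up to 5778: π(5778) = 757. The PNT approximation gives 5778/ln(5778) ≈ 5778/8.66181 ≈ 667.07. Relative error (π(x) − x/ln(x)) / π(x) ≈ 11.88%; the approximation is known to undercount slightly (Li(x) is a better estimate).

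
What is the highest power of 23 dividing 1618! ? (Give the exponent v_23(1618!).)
v_23(1618!) = 73

Legendre's formula: v_p(n!) = Σ_{k ≥ 1} ⌊n / p^k⌋. For p = 23, n = 1618, the terms are:
  ⌊1618/23^1⌋ = ⌊1618/23⌋ = 70
  ⌊1618/23^2⌋ = ⌊1618/529⌋ = 3
(the next term ⌊1618/23^3⌋ = 0, terminating the sum). Summing: v_23(1618!) = 70 + 3 = 73.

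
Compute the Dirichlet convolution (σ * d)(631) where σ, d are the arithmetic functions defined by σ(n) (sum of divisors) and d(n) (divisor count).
(σ * d)(631) = 634

Divisors of 631: [1, 631]. For each d | 631:
  d = 1: σ(1) · d(631/1) = 1 · 2 = 2
  d = 631: σ(631) · d(631/631) = 632 · 1 = 632
Summing: (σ * d)(631) = 2 + 632 = 634.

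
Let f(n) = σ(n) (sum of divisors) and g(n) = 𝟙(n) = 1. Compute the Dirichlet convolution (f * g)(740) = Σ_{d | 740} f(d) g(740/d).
(σ * 𝟙)(740) = 3003

Divisors of 740: [1, 2, 4, 5, 10, 20, 37, 74, 148, 185, 370, 740]. For each d | 740:
  d = 1: σ(1) · 𝟙(740/1) = 1 · 1 = 1
  d = 2: σ(2) · 𝟙(740/2) = 3 · 1 = 3
  d = 4: σ(4) · 𝟙(740/4) = 7 · 1 = 7
  d = 5: σ(5) · 𝟙(740/5) = 6 · 1 = 6
  d = 10: σ(10) · 𝟙(740/10) = 18 · 1 = 18
  d = 20: σ(20) · 𝟙(740/20) = 42 · 1 = 42
  d = 37: σ(37) · 𝟙(740/37) = 38 · 1 = 38
  d = 74: σ(74) · 𝟙(740/74) = 114 · 1 = 114
  d = 148: σ(148) · 𝟙(740/148) = 266 · 1 = 266
  d = 185: σ(185) · 𝟙(740/185) = 228 · 1 = 228
  d = 370: σ(370) · 𝟙(740/370) = 684 · 1 = 684
  d = 740: σ(740) · 𝟙(740/740) = 1596 · 1 = 1596
Summing: (σ * 𝟙)(740) = 1 + 3 + 7 + 6 + 18 + 42 + 38 + 114 + 266 + 228 + 684 + 1596 = 3003.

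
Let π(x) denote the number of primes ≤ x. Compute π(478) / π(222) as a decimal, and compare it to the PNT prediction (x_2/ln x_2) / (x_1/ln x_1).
π(478)/π(222) = 91/47 ≈ 1.9362;  PNT prediction ≈ 1.8855.

π(222) = 47 and π(478) = 91, so π(478)/π(222) ≈ 1.9362. The PNT-predicted ratio is (478/ln(478)) / (222/ln(222)) ≈ 1.8855. The two agree to within a few percent, as expected.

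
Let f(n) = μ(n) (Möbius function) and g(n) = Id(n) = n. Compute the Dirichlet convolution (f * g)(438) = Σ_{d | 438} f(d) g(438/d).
(μ * Id)(438) = 144

Divisors of 438: [1, 2, 3, 6, 73, 146, 219, 438]. For each d | 438:
  d = 1: μ(1) · Id(438/1) = 1 · 438 = 438
  d = 2: μ(2) · Id(438/2) = -1 · 219 = -219
  d = 3: μ(3) · Id(438/3) = -1 · 146 = -146
  d = 6: μ(6) · Id(438/6) = 1 · 73 = 73
  d = 73: μ(73) · Id(438/73) = -1 · 6 = -6
  d = 146: μ(146) · Id(438/146) = 1 · 3 = 3
  d = 219: μ(219) · Id(438/219) = 1 · 2 = 2
  d = 438: μ(438) · Id(438/438) = -1 · 1 = -1
Summing: (μ * Id)(438) = 438 + -219 + -146 + 73 + -6 + 3 + 2 + -1 = 144.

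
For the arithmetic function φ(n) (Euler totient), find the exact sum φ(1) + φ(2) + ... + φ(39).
Σ_{n ≤ 39} φ(n) = 474

Compute φ(n) for each 1 ≤ n ≤ 39: φ(1) = 1, φ(2) = 1, φ(3) = 2, φ(4) = 2, φ(5) = 4, φ(6) = 2, φ(7) = 6, φ(8) = 4, φ(9) = 6, φ(10) = 4, φ(11) = 10, φ(12) = 4, φ(13) = 12, φ(14) = 6, φ(15) = 8, φ(16) = 8, φ(17) = 16, φ(18) = 6, φ(19) = 18, φ(20) = 8, φ(21) = 12, φ(22) = 10, φ(23) = 22, φ(24) = 8, φ(25) = 20, φ(26) = 12, φ(27) = 18, φ(28) = 12, φ(29) = 28, φ(30) = 8, φ(31) = 30, φ(32) = 16, φ(33) = 20, φ(34) = 16, φ(35) = 24, φ(36) = 12, φ(37) = 36, φ(38) = 18, φ(39) = 24. Summing all 39 values: 474. (Average order: Σ_{n ≤ x} φ(n) ~ (3/π²) x². For x = 39, (3/π²)·39² ≈ 462.33.)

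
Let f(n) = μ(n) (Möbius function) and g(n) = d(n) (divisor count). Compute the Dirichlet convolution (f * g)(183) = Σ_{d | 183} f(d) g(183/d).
(μ * d)(183) = 1

Divisors of 183: [1, 3, 61, 183]. For each d | 183:
  d = 1: μ(1) · d(183/1) = 1 · 4 = 4
  d = 3: μ(3) · d(183/3) = -1 · 2 = -2
  d = 61: μ(61) · d(183/61) = -1 · 2 = -2
  d = 183: μ(183) · d(183/183) = 1 · 1 = 1
Summing: (μ * d)(183) = 4 + -2 + -2 + 1 = 1.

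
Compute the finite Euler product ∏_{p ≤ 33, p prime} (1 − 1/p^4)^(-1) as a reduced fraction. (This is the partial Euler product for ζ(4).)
∏ = 44480956869217573792253389310087/41097743855049154662236160000000

The primes p ≤ 33 are [2, 3, 5, 7, 11, 13, 17, 19, 23, 29, 31]. For each prime, (1 − 1/p^4)^(-1) = p^4 / (p^4 − 1). The product is (1 − 1/2^4)^(-1), (1 − 1/3^4)^(-1), (1 − 1/5^4)^(-1), (1 − 1/7^4)^(-1), (1 − 1/11^4)^(-1), (1 − 1/13^4)^(-1), (1 − 1/17^4)^(-1), (1 − 1/19^4)^(-1), (1 − 1/23^4)^(-1), (1 − 1/29^4)^(-1), (1 − 1/31^4)^(-1) = ∏ p^4 / (p^4 − 1) = 44480956869217573792253389310087/41097743855049154662236160000000.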